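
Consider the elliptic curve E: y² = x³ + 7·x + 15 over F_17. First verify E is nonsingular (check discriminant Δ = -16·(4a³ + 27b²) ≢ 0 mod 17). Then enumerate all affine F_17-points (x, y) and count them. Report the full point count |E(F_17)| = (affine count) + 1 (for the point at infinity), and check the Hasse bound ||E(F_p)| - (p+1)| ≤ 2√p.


Affine points = {(0, 7), (0, 10), (6, 1), (6, 16), (7, 4), (7, 13), (9, 5), (9, 12), (12, 5), (12, 12), (13, 5), (13, 12), (14, 1), (14, 16)}; affine count = 14; |E(F_17)| = 15.

Discriminant check: Δ ∝ 4a³ + 27b² = 4·7³ + 27·15² = 4·343 + 27·225 ≡ 1 (mod 17). Nonzero ⇒ E is nonsingular.
For each x ∈ F_17, compute rhs = x³ + 7·x + 15 mod 17, then count y ∈ F_17 with y² ≡ rhs.
  x = 0: rhs = 15, matching y values: 7, 10 (2 points).
  x = 1: rhs = 6, matching y values: none (0 points).
  x = 2: rhs = 3, matching y values: none (0 points).
  x = 3: rhs = 12, matching y values: none (0 points).
  x = 4: rhs = 5, matching y values: none (0 points).
  x = 5: rhs = 5, matching y values: none (0 points).
  x = 6: rhs = 1, matching y values: 1, 16 (2 points).
  x = 7: rhs = 16, matching y values: 4, 13 (2 points).
  x = 8: rhs = 5, matching y values: none (0 points).
  x = 9: rhs = 8, matching y values: 5, 12 (2 points).
  x = 10: rhs = 14, matching y values: none (0 points).
  x = 11: rhs = 12, matching y values: none (0 points).
  x = 12: rhs = 8, matching y values: 5, 12 (2 points).
  x = 13: rhs = 8, matching y values: 5, 12 (2 points).
  x = 14: rhs = 1, matching y values: 1, 16 (2 points).
  x = 15: rhs = 10, matching y values: none (0 points).
  x = 16: rhs = 7, matching y values: none (0 points).
Total affine count: 14.
Full point count |E(F_17)| = 14 + 1 = 15.
Hasse bound: |15 − (17+1)| = |-3| = 3 ≤ 2√17 ≈ 8.2462 ✓.


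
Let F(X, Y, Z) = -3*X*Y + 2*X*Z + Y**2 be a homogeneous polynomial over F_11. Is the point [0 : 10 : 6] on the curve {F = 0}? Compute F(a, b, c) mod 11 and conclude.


F(0,10,6) ≡ 1 (mod 11); P is NOT on the curve.

Evaluate F(0, 10, 6) term-by-term (mod 11).
  -3*X*Y ↦ -3·0·10·1 = 0
  2*X*Z ↦ 2·0·1·6 = 0
  Y**2 ↦ 1·1·100·1 = 100
Sum: F(0, 10, 6) = (0) + (0) + (100) = 100.
Reducing mod 11: 100 ≡ 1 (mod 11).
Since F(a, b, c) ≡ 1 ≠ 0 (mod 11), P does NOT lie on the curve.


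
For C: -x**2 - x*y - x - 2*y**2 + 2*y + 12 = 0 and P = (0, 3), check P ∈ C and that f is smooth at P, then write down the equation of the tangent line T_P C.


Tangent line at P: -4*x - 10*y + 30 = 0.

Step 1: f(0, 3) = 0, so P lies on C.
Step 2: partial derivatives
  f_x(x, y) = -2*x - y - 1, f_y(x, y) = -x - 4*y + 2.
  f_x(P) = -4, f_y(P) = -10 (gradient nonzero, so P is smooth).
Step 3: tangent line at P: -4·(x − 0) + -10·(y − 3) = 0.
Expanding: -4*x - 10*y + 30 = 0.


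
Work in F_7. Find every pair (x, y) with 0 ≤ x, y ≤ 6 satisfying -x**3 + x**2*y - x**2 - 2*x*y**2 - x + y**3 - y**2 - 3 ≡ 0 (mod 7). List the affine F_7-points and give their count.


Affine F_7-points: {(1, 1), (1, 4), (1, 5), (2, 2), (3, 0)}; count = 5.

For each of the 49 pairs (x, y) ∈ F_7², evaluate f(x, y) mod 7. Record the zeros.
  x = 0: [0↦4, 1↦4, 2↦1, 3↦1, 4↦3, 5↦6, 6↦2]  zeros at y ∈ ∅
  x = 1: [0↦1, 1↦0, 2↦6, 3↦4, 4↦0, 5↦0, 6↦3]  zeros at y ∈ {1, 4, 5}
  x = 2: [0↦4, 1↦4, 2↦0, 3↦5, 4↦4, 5↦3, 6↦1]  zeros at y ∈ {2}
  x = 3: [0↦0, 1↦3, 2↦5, 3↦5, 4↦2, 5↦2, 6↦4]  zeros at y ∈ {0}
  x = 4: [0↦4, 1↦5, 2↦1, 3↦5, 4↦2, 5↦5, 6↦6]  zeros at y ∈ ∅
  x = 5: [0↦3, 1↦4, 2↦3, 3↦6, 4↦5, 5↦6, 6↦1]  zeros at y ∈ ∅
  x = 6: [0↦5, 1↦1, 2↦5, 3↦2, 4↦5, 5↦6, 6↦4]  zeros at y ∈ ∅
Collecting zeros: affine points = {(1, 1), (1, 4), (1, 5), (2, 2), (3, 0)}.
Total count |C(F_7)_aff| = 5.


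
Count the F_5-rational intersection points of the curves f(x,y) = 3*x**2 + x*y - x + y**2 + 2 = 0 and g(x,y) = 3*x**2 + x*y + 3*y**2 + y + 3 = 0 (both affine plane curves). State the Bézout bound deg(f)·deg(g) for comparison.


Common zeros: ∅; count = 0; Bézout bound = 4.

deg(f) = 2, deg(g) = 2, so Bézout bound = 4.
Scan x ∈ F_5. For each x, list the y ∈ F_5 with f(x, y) ≡ 0 and those with g(x, y) ≡ 0 (mod 5); the common zeros in that column are the intersection.
  x = 0: f ≡ 0 at y ∈ ∅; g ≡ 0 at y ∈ {4}; common: ∅.
  x = 1: f ≡ 0 at y ∈ {2}; g ≡ 0 at y ∈ ∅; common: ∅.
  x = 2: f ≡ 0 at y ∈ {1, 2}; g ≡ 0 at y ∈ {0, 4}; common: ∅.
  x = 3: f ≡ 0 at y ∈ {1}; g ≡ 0 at y ∈ {0, 2}; common: ∅.
  x = 4: f ≡ 0 at y ∈ ∅; g ≡ 0 at y ∈ ∅; common: ∅.
Collecting: common zeros = ∅, so the count is 0.
Comparison with the Bézout bound: 0 ≤ 4 = deg(f)·deg(g), as expected for curves with no common component (the affine F_5-count falls short of the bound because intersections may lie at infinity, over extension fields, or carry multiplicity).


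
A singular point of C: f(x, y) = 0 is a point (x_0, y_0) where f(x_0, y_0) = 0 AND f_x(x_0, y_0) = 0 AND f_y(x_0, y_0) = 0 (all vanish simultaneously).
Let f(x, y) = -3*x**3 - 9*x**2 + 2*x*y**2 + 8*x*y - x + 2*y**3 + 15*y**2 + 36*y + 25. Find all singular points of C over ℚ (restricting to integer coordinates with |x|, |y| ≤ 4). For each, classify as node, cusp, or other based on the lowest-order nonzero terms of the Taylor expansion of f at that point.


Singular points: {(-1, -2)}; classification: cusp.

Compute partial derivatives:
  f_x = -9*x**2 - 18*x + 2*y**2 + 8*y - 1.
  f_y = 4*x*y + 8*x + 6*y**2 + 30*y + 36.
Scan x_0 ∈ {−4, ..., 4}. For each x_0, f_y(x_0, y) is a polynomial in y; find its integer roots y ∈ {−4, ..., 4}, then test f_x and f at those candidates.
  x = -4: f_y(-4, y) = 6*y**2 + 14*y + 4; vanishes at y ∈ {-2}. (-4, -2): f_x = -81 ≠ 0.
  x = -3: f_y(-3, y) = 6*y**2 + 18*y + 12; vanishes at y ∈ {-2, -1}. (-3, -2): f_x = -36 ≠ 0; (-3, -1): f_x = -34 ≠ 0.
  x = -2: f_y(-2, y) = 6*y**2 + 22*y + 20; vanishes at y ∈ {-2}. (-2, -2): f_x = -9 ≠ 0.
  x = -1: f_y(-1, y) = 6*y**2 + 26*y + 28; vanishes at y ∈ {-2}. (-1, -2): f_x = 0, f = 0 — SINGULAR.
  x = 0: f_y(0, y) = 6*y**2 + 30*y + 36; vanishes at y ∈ {-3, -2}. (0, -3): f_x = -7 ≠ 0; (0, -2): f_x = -9 ≠ 0.
  x = 1: f_y(1, y) = 6*y**2 + 34*y + 44; vanishes at y ∈ {-2}. (1, -2): f_x = -36 ≠ 0.
  x = 2: f_y(2, y) = 6*y**2 + 38*y + 52; vanishes at y ∈ {-2}. (2, -2): f_x = -81 ≠ 0.
  x = 3: f_y(3, y) = 6*y**2 + 42*y + 60; vanishes at y ∈ {-2}. (3, -2): f_x = -144 ≠ 0.
  x = 4: f_y(4, y) = 6*y**2 + 46*y + 68; vanishes at y ∈ {-2}. (4, -2): f_x = -225 ≠ 0.
Only singular point on the grid: (-1, -2).
Classify: substitute x = -1 + u, y = -2 + v and expand: f = -3*u**3 + 2*u*v**2 + 2*v**3 + v**2.
No constant or linear terms (consistent with a singular point). Quadratic part: v**2. Cubic part: -3*u**3 + 2*u*v**2 + 2*v**3.
The quadratic part v**2 is a perfect square, so there is a single (double) tangent line v = 0, i.e. y = -2. Restricting the cubic part to that line (v = 0) leaves -3*u**3 ≠ 0, so f is not divisible by v and the branch is v² ≈ 3*u**3 to lowest order — this is a cusp.
Classification: cusp.


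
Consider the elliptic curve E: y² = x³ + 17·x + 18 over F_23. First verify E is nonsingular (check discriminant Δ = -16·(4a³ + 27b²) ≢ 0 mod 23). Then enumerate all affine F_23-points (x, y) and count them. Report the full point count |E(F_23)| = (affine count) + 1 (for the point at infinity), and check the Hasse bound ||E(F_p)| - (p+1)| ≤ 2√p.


Affine points = {(0, 8), (0, 15), (1, 6), (1, 17), (3, 2), (3, 21), (4, 9), (4, 14), (9, 7), (9, 16), (11, 8), (11, 15), (12, 8), (12, 15), (16, 4), (16, 19), (19, 1), (19, 22), (20, 3), (20, 20), (22, 0)}; affine count = 21; |E(F_23)| = 22.

Discriminant check: Δ ∝ 4a³ + 27b² = 4·17³ + 27·18² = 4·4913 + 27·324 ≡ 18 (mod 23). Nonzero ⇒ E is nonsingular.
For each x ∈ F_23, compute rhs = x³ + 17·x + 18 mod 23, then count y ∈ F_23 with y² ≡ rhs.
  x = 0: rhs = 18, matching y values: 8, 15 (2 points).
  x = 1: rhs = 13, matching y values: 6, 17 (2 points).
  x = 2: rhs = 14, matching y values: none (0 points).
  x = 3: rhs = 4, matching y values: 2, 21 (2 points).
  x = 4: rhs = 12, matching y values: 9, 14 (2 points).
  x = 5: rhs = 21, matching y values: none (0 points).
  x = 6: rhs = 14, matching y values: none (0 points).
  x = 7: rhs = 20, matching y values: none (0 points).
  x = 8: rhs = 22, matching y values: none (0 points).
  x = 9: rhs = 3, matching y values: 7, 16 (2 points).
  x = 10: rhs = 15, matching y values: none (0 points).
  x = 11: rhs = 18, matching y values: 8, 15 (2 points).
  x = 12: rhs = 18, matching y values: 8, 15 (2 points).
  x = 13: rhs = 21, matching y values: none (0 points).
  x = 14: rhs = 10, matching y values: none (0 points).
  x = 15: rhs = 14, matching y values: none (0 points).
  x = 16: rhs = 16, matching y values: 4, 19 (2 points).
  x = 17: rhs = 22, matching y values: none (0 points).
  x = 18: rhs = 15, matching y values: none (0 points).
  x = 19: rhs = 1, matching y values: 1, 22 (2 points).
  x = 20: rhs = 9, matching y values: 3, 20 (2 points).
  x = 21: rhs = 22, matching y values: none (0 points).
  x = 22: rhs = 0, matching y values: 0 (1 points).
Total affine count: 21.
Full point count |E(F_23)| = 21 + 1 = 22.
Hasse bound: |22 − (23+1)| = |-2| = 2 ≤ 2√23 ≈ 9.5917 ✓.


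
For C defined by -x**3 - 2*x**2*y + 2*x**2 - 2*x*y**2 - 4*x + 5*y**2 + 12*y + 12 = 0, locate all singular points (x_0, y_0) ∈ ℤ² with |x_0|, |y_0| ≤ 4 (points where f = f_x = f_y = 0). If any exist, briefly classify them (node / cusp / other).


Singular points: {(2, -2)}; classification: cusp.

Compute partial derivatives:
  f_x = -3*x**2 - 4*x*y + 4*x - 2*y**2 - 4.
  f_y = -2*x**2 - 4*x*y + 10*y + 12.
Scan x_0 ∈ {−4, ..., 4}. For each x_0, f_y(x_0, y) is a polynomial in y; find its integer roots y ∈ {−4, ..., 4}, then test f_x and f at those candidates.
  x = -4: f_y(-4, y) = 26*y - 20; no integer root y with |y| ≤ 4.
  x = -3: f_y(-3, y) = 22*y - 6; no integer root y with |y| ≤ 4.
  x = -2: f_y(-2, y) = 18*y + 4; no integer root y with |y| ≤ 4.
  x = -1: f_y(-1, y) = 14*y + 10; no integer root y with |y| ≤ 4.
  x = 0: f_y(0, y) = 10*y + 12; no integer root y with |y| ≤ 4.
  x = 1: f_y(1, y) = 6*y + 10; no integer root y with |y| ≤ 4.
  x = 2: f_y(2, y) = 2*y + 4; vanishes at y ∈ {-2}. (2, -2): f_x = 0, f = 0 — SINGULAR.
  x = 3: f_y(3, y) = -2*y - 6; vanishes at y ∈ {-3}. (3, -3): f_x = -1 ≠ 0.
  x = 4: f_y(4, y) = -6*y - 20; no integer root y with |y| ≤ 4.
Only singular point on the grid: (2, -2).
Classify: substitute x = 2 + u, y = -2 + v and expand: f = -u**3 - 2*u**2*v - 2*u*v**2 + v**2.
No constant or linear terms (consistent with a singular point). Quadratic part: v**2. Cubic part: -u**3 - 2*u**2*v - 2*u*v**2.
The quadratic part v**2 is a perfect square, so there is a single (double) tangent line v = 0, i.e. y = -2. Restricting the cubic part to that line (v = 0) leaves -u**3 ≠ 0, so f is not divisible by v and the branch is v² ≈ u**3 to lowest order — this is a cusp.
Classification: cusp.


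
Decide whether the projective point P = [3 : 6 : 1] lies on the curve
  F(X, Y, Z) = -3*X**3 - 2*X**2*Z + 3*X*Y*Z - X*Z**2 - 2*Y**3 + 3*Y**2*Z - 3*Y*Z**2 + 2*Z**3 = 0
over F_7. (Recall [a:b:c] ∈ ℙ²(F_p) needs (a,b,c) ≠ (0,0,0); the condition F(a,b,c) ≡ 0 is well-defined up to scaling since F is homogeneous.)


F(3,6,1) ≡ 4 (mod 7); P is NOT on the curve.

Evaluate F(3, 6, 1) term-by-term (mod 7).
  -3*X**3 ↦ -3·27·1·1 = -81
  -2*X**2*Z ↦ -2·9·1·1 = -18
  3*X*Y*Z ↦ 3·3·6·1 = 54
  -X*Z**2 ↦ -1·3·1·1 = -3
  -2*Y**3 ↦ -2·1·216·1 = -432
  3*Y**2*Z ↦ 3·1·36·1 = 108
  -3*Y*Z**2 ↦ -3·1·6·1 = -18
  2*Z**3 ↦ 2·1·1·1 = 2
Sum: F(3, 6, 1) = (-81) + (-18) + (54) + (-3) + (-432) + (108) + (-18) + (2) = -388.
Reducing mod 7: -388 ≡ 4 (mod 7).
Since F(a, b, c) ≡ 4 ≠ 0 (mod 7), P does NOT lie on the curve.


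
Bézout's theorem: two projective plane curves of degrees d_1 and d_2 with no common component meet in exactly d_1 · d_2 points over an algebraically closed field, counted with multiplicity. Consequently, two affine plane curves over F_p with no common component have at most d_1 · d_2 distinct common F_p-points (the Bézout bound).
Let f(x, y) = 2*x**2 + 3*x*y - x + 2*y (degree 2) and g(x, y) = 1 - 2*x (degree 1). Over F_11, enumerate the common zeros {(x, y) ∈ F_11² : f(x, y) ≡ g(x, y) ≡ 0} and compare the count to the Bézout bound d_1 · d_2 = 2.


Common zeros: {(6, 0)}; count = 1; Bézout bound = 2.

deg(f) = 2, deg(g) = 1, so Bézout bound = 2.
Scan x ∈ F_11. For each x, list the y ∈ F_11 with f(x, y) ≡ 0 and those with g(x, y) ≡ 0 (mod 11); the common zeros in that column are the intersection.
  x = 0: f ≡ 0 at y ∈ {0}; g ≡ 0 at y ∈ ∅; common: ∅.
  x = 1: f ≡ 0 at y ∈ {2}; g ≡ 0 at y ∈ ∅; common: ∅.
  x = 2: f ≡ 0 at y ∈ {2}; g ≡ 0 at y ∈ ∅; common: ∅.
  x = 3: f ≡ 0 at y ∈ ∅; g ≡ 0 at y ∈ ∅; common: ∅.
  x = 4: f ≡ 0 at y ∈ {9}; g ≡ 0 at y ∈ ∅; common: ∅.
  x = 5: f ≡ 0 at y ∈ {9}; g ≡ 0 at y ∈ ∅; common: ∅.
  x = 6: f ≡ 0 at y ∈ {0}; g ≡ 0 at y ∈ {0, 1, 2, 3, 4, 5, 6, 7, 8, 9, 10}; common: {0}.
  x = 7: f ≡ 0 at y ∈ {8}; g ≡ 0 at y ∈ ∅; common: ∅.
  x = 8: f ≡ 0 at y ∈ {3}; g ≡ 0 at y ∈ ∅; common: ∅.
  x = 9: f ≡ 0 at y ∈ {8}; g ≡ 0 at y ∈ ∅; common: ∅.
  x = 10: f ≡ 0 at y ∈ {3}; g ≡ 0 at y ∈ ∅; common: ∅.
Collecting: common zeros = {(6, 0)}, so the count is 1.
Comparison with the Bézout bound: 1 ≤ 2 = deg(f)·deg(g), as expected for curves with no common component (the affine F_11-count falls short of the bound because intersections may lie at infinity, over extension fields, or carry multiplicity).


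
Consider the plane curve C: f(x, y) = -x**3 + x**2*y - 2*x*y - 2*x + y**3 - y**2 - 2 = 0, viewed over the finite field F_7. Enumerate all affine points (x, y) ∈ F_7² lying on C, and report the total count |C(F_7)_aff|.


Affine F_7-points: {(0, 5), (2, 0), (2, 1), (3, 0), (4, 6), (5, 6), (6, 3)}; count = 7.

For each of the 49 pairs (x, y) ∈ F_7², evaluate f(x, y) mod 7. Record the zeros.
  x = 0: [0↦5, 1↦5, 2↦2, 3↦2, 4↦4, 5↦0, 6↦3]  zeros at y ∈ {5}
  x = 1: [0↦2, 1↦1, 2↦4, 3↦3, 4↦4, 5↦6, 6↦1]  zeros at y ∈ ∅
  x = 2: [0↦0, 1↦0, 2↦4, 3↦4, 4↦6, 5↦2, 6↦5]  zeros at y ∈ {0, 1}
  x = 3: [0↦0, 1↦3, 2↦3, 3↦6, 4↦4, 5↦3, 6↦2]  zeros at y ∈ {0}
  x = 4: [0↦3, 1↦4, 2↦2, 3↦3, 4↦6, 5↦3, 6↦0]  zeros at y ∈ {6}
  x = 5: [0↦3, 1↦4, 2↦2, 3↦3, 4↦6, 5↦3, 6↦0]  zeros at y ∈ {6}
  x = 6: [0↦1, 1↦4, 2↦4, 3↦0, 4↦5, 5↦4, 6↦3]  zeros at y ∈ {3}
Collecting zeros: affine points = {(0, 5), (2, 0), (2, 1), (3, 0), (4, 6), (5, 6), (6, 3)}.
Total count |C(F_7)_aff| = 7.


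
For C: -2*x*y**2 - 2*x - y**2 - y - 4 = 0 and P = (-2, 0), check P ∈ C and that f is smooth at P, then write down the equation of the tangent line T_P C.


Tangent line at P: -2*x - y - 4 = 0.

Step 1: f(-2, 0) = 0, so P lies on C.
Step 2: partial derivatives
  f_x(x, y) = -2*y**2 - 2, f_y(x, y) = -4*x*y - 2*y - 1.
  f_x(P) = -2, f_y(P) = -1 (gradient nonzero, so P is smooth).
Step 3: tangent line at P: -2·(x − -2) + -1·(y − 0) = 0.
Expanding: -2*x - y - 4 = 0.


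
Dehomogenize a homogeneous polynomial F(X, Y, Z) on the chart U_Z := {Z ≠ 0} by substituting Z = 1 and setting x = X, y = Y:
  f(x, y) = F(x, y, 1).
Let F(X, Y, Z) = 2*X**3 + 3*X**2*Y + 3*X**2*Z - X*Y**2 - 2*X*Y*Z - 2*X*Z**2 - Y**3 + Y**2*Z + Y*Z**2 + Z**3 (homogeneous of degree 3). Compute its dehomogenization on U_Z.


f(x, y) = 2*x**3 + 3*x**2*y + 3*x**2 - x*y**2 - 2*x*y - 2*x - y**3 + y**2 + y + 1

On U_Z we set Z = 1. Each monomial c·X^i·Y^j·Z^k in F becomes c·x^i·y^j·1^k = c·x^i·y^j.
Substituting Z = 1: F(X, Y, 1) = 2*x**3 + 3*x**2*y + 3*x**2 - x*y**2 - 2*x*y - 2*x - y**3 + y**2 + y + 1.
Note: deg(f) ≤ deg(F) = 3; strict inequality happens when F is divisible by Z (lost terms).


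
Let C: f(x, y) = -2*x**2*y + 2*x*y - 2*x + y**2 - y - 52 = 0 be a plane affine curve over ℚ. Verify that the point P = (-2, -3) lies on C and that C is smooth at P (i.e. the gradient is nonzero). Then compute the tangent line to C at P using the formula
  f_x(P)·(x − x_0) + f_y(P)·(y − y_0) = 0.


Tangent line at P: -32*x - 19*y - 121 = 0.

Step 1: f(-2, -3) = 0, so P lies on C.
Step 2: partial derivatives
  f_x(x, y) = -4*x*y + 2*y - 2, f_y(x, y) = -2*x**2 + 2*x + 2*y - 1.
  f_x(P) = -32, f_y(P) = -19 (gradient nonzero, so P is smooth).
Step 3: tangent line at P: -32·(x − -2) + -19·(y − -3) = 0.
Expanding: -32*x - 19*y - 121 = 0.


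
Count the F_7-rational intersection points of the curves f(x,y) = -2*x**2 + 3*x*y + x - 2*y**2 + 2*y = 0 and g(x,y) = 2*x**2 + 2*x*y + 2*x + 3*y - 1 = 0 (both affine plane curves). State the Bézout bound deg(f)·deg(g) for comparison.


Common zeros: {(3, 6)}; count = 1; Bézout bound = 4.

deg(f) = 2, deg(g) = 2, so Bézout bound = 4.
Scan x ∈ F_7. For each x, list the y ∈ F_7 with f(x, y) ≡ 0 and those with g(x, y) ≡ 0 (mod 7); the common zeros in that column are the intersection.
  x = 0: f ≡ 0 at y ∈ {0, 1}; g ≡ 0 at y ∈ {5}; common: ∅.
  x = 1: f ≡ 0 at y ∈ ∅; g ≡ 0 at y ∈ {5}; common: ∅.
  x = 2: f ≡ 0 at y ∈ {1, 3}; g ≡ 0 at y ∈ ∅; common: ∅.
  x = 3: f ≡ 0 at y ∈ {3, 6}; g ≡ 0 at y ∈ {6}; common: {6}.
  x = 4: f ≡ 0 at y ∈ {0}; g ≡ 0 at y ∈ {6}; common: ∅.
  x = 5: f ≡ 0 at y ∈ ∅; g ≡ 0 at y ∈ {3}; common: ∅.
  x = 6: f ≡ 0 at y ∈ ∅; g ≡ 0 at y ∈ {1}; common: ∅.
Collecting: common zeros = {(3, 6)}, so the count is 1.
Comparison with the Bézout bound: 1 ≤ 4 = deg(f)·deg(g), as expected for curves with no common component (the affine F_7-count falls short of the bound because intersections may lie at infinity, over extension fields, or carry multiplicity).


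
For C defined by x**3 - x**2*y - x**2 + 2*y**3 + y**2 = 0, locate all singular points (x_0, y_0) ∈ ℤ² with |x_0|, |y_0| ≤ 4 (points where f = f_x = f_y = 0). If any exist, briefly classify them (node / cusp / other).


Singular points: {(0, 0)}; classification: node.

Compute partial derivatives:
  f_x = 3*x**2 - 2*x*y - 2*x.
  f_y = -x**2 + 6*y**2 + 2*y.
Scan x_0 ∈ {−4, ..., 4}. For each x_0, f_y(x_0, y) is a polynomial in y; find its integer roots y ∈ {−4, ..., 4}, then test f_x and f at those candidates.
  x = -4: f_y(-4, y) = 6*y**2 + 2*y - 16; no integer root y with |y| ≤ 4.
  x = -3: f_y(-3, y) = 6*y**2 + 2*y - 9; no integer root y with |y| ≤ 4.
  x = -2: f_y(-2, y) = 6*y**2 + 2*y - 4; vanishes at y ∈ {-1}. (-2, -1): f_x = 12 ≠ 0.
  x = -1: f_y(-1, y) = 6*y**2 + 2*y - 1; no integer root y with |y| ≤ 4.
  x = 0: f_y(0, y) = 6*y**2 + 2*y; vanishes at y ∈ {0}. (0, 0): f_x = 0, f = 0 — SINGULAR.
  x = 1: f_y(1, y) = 6*y**2 + 2*y - 1; no integer root y with |y| ≤ 4.
  x = 2: f_y(2, y) = 6*y**2 + 2*y - 4; vanishes at y ∈ {-1}. (2, -1): f_x = 12 ≠ 0.
  x = 3: f_y(3, y) = 6*y**2 + 2*y - 9; no integer root y with |y| ≤ 4.
  x = 4: f_y(4, y) = 6*y**2 + 2*y - 16; no integer root y with |y| ≤ 4.
Only singular point on the grid: (0, 0).
Classify: substitute x = 0 + u, y = 0 + v and expand: f = u**3 - u**2*v - u**2 + 2*v**3 + v**2.
No constant or linear terms (consistent with a singular point). Quadratic part: -u**2 + v**2. Cubic part: u**3 - u**2*v + 2*v**3.
The quadratic part v**2 - u**2 = (v − u)(v + u) splits into two distinct linear factors, so there are two distinct tangent lines y − 0 = ±(x − 0) — this is a node (ordinary double point).
Classification: node.


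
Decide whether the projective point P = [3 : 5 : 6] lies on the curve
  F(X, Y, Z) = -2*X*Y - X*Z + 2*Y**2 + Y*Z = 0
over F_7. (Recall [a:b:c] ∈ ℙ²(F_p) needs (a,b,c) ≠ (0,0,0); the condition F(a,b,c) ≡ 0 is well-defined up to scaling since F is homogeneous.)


F(3,5,6) ≡ 4 (mod 7); P is NOT on the curve.

Evaluate F(3, 5, 6) term-by-term (mod 7).
  -2*X*Y ↦ -2·3·5·1 = -30
  -X*Z ↦ -1·3·1·6 = -18
  2*Y**2 ↦ 2·1·25·1 = 50
  Y*Z ↦ 1·1·5·6 = 30
Sum: F(3, 5, 6) = (-30) + (-18) + (50) + (30) = 32.
Reducing mod 7: 32 ≡ 4 (mod 7).
Since F(a, b, c) ≡ 4 ≠ 0 (mod 7), P does NOT lie on the curve.


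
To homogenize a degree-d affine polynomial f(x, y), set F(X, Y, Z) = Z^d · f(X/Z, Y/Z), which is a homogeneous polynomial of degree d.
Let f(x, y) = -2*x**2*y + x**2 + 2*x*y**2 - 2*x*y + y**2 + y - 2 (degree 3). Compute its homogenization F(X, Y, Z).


F(X, Y, Z) = -2*X**2*Y + X**2*Z + 2*X*Y**2 - 2*X*Y*Z + Y**2*Z + Y*Z**2 - 2*Z**3

deg(f) = 3.
Substitute x = X/Z, y = Y/Z into f, then multiply by Z^3.
  monomial -2·x^2·y^1 ↦ -2·X^2·Y^1·Z^0.
  monomial 1·x^2·y^0 ↦ 1·X^2·Y^0·Z^1.
  monomial 2·x^1·y^2 ↦ 2·X^1·Y^2·Z^0.
  monomial -2·x^1·y^1 ↦ -2·X^1·Y^1·Z^1.
  monomial 1·x^0·y^2 ↦ 1·X^0·Y^2·Z^1.
  monomial 1·x^0·y^1 ↦ 1·X^0·Y^1·Z^2.
  monomial -2·x^0·y^0 ↦ -2·X^0·Y^0·Z^3.
Collecting: F(X, Y, Z) = -2*X**2*Y + X**2*Z + 2*X*Y**2 - 2*X*Y*Z + Y**2*Z + Y*Z**2 - 2*Z**3.


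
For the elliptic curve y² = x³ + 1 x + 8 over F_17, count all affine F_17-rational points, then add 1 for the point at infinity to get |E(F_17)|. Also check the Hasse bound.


Affine points = {(0, 5), (0, 12), (2, 1), (2, 16), (3, 2), (3, 15), (4, 5), (4, 12), (5, 6), (5, 11), (6, 3), (6, 14), (7, 1), (7, 16), (8, 1), (8, 16), (9, 7), (9, 10), (10, 7), (10, 10), (13, 5), (13, 12), (15, 7), (15, 10)}; affine count = 24; |E(F_17)| = 25.

Discriminant check: Δ ∝ 4a³ + 27b² = 4·1³ + 27·8² = 4·1 + 27·64 ≡ 15 (mod 17). Nonzero ⇒ E is nonsingular.
For each x ∈ F_17, compute rhs = x³ + 1·x + 8 mod 17, then count y ∈ F_17 with y² ≡ rhs.
  x = 0: rhs = 8, matching y values: 5, 12 (2 points).
  x = 1: rhs = 10, matching y values: none (0 points).
  x = 2: rhs = 1, matching y values: 1, 16 (2 points).
  x = 3: rhs = 4, matching y values: 2, 15 (2 points).
  x = 4: rhs = 8, matching y values: 5, 12 (2 points).
  x = 5: rhs = 2, matching y values: 6, 11 (2 points).
  x = 6: rhs = 9, matching y values: 3, 14 (2 points).
  x = 7: rhs = 1, matching y values: 1, 16 (2 points).
  x = 8: rhs = 1, matching y values: 1, 16 (2 points).
  x = 9: rhs = 15, matching y values: 7, 10 (2 points).
  x = 10: rhs = 15, matching y values: 7, 10 (2 points).
  x = 11: rhs = 7, matching y values: none (0 points).
  x = 12: rhs = 14, matching y values: none (0 points).
  x = 13: rhs = 8, matching y values: 5, 12 (2 points).
  x = 14: rhs = 12, matching y values: none (0 points).
  x = 15: rhs = 15, matching y values: 7, 10 (2 points).
  x = 16: rhs = 6, matching y values: none (0 points).
Total affine count: 24.
Full point count |E(F_17)| = 24 + 1 = 25.
Hasse bound: |25 − (17+1)| = |7| = 7 ≤ 2√17 ≈ 8.2462 ✓.


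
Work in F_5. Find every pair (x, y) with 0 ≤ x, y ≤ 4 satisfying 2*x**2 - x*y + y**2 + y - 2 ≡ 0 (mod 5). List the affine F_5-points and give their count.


Affine F_5-points: {(0, 1), (0, 3), (1, 0), (3, 1), (4, 0), (4, 3)}; count = 6.

For each of the 25 pairs (x, y) ∈ F_5², evaluate f(x, y) mod 5. Record the zeros.
  x = 0: [0↦3, 1↦0, 2↦4, 3↦0, 4↦3]  zeros at y ∈ {1, 3}
  x = 1: [0↦0, 1↦1, 2↦4, 3↦4, 4↦1]  zeros at y ∈ {0}
  x = 2: [0↦1, 1↦1, 2↦3, 3↦2, 4↦3]  zeros at y ∈ ∅
  x = 3: [0↦1, 1↦0, 2↦1, 3↦4, 4↦4]  zeros at y ∈ {1}
  x = 4: [0↦0, 1↦3, 2↦3, 3↦0, 4↦4]  zeros at y ∈ {0, 3}
Collecting zeros: affine points = {(0, 1), (0, 3), (1, 0), (3, 1), (4, 0), (4, 3)}.
Total count |C(F_5)_aff| = 6.


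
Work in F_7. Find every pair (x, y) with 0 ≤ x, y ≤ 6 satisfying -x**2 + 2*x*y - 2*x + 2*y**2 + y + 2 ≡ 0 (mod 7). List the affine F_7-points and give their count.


Affine F_7-points: {(5, 6)}; count = 1.

For each of the 49 pairs (x, y) ∈ F_7², evaluate f(x, y) mod 7. Record the zeros.
  x = 0: [0↦2, 1↦5, 2↦5, 3↦2, 4↦3, 5↦1, 6↦3]  zeros at y ∈ ∅
  x = 1: [0↦6, 1↦4, 2↦6, 3↦5, 4↦1, 5↦1, 6↦5]  zeros at y ∈ ∅
  x = 2: [0↦1, 1↦1, 2↦5, 3↦6, 4↦4, 5↦6, 6↦5]  zeros at y ∈ ∅
  x = 3: [0↦1, 1↦3, 2↦2, 3↦5, 4↦5, 5↦2, 6↦3]  zeros at y ∈ ∅
  x = 4: [0↦6, 1↦3, 2↦4, 3↦2, 4↦4, 5↦3, 6↦6]  zeros at y ∈ ∅
  x = 5: [0↦2, 1↦1, 2↦4, 3↦4, 4↦1, 5↦2, 6↦0]  zeros at y ∈ {6}
  x = 6: [0↦3, 1↦4, 2↦2, 3↦4, 4↦3, 5↦6, 6↦6]  zeros at y ∈ ∅
Collecting zeros: affine points = {(5, 6)}.
Total count |C(F_7)_aff| = 1.


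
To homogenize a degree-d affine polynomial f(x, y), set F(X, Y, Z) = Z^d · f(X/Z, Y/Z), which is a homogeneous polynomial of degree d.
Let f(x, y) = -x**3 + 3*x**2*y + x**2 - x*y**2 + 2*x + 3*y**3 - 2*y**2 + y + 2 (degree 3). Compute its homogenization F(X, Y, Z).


F(X, Y, Z) = -X**3 + 3*X**2*Y + X**2*Z - X*Y**2 + 2*X*Z**2 + 3*Y**3 - 2*Y**2*Z + Y*Z**2 + 2*Z**3

deg(f) = 3.
Substitute x = X/Z, y = Y/Z into f, then multiply by Z^3.
  monomial -1·x^3·y^0 ↦ -1·X^3·Y^0·Z^0.
  monomial 3·x^2·y^1 ↦ 3·X^2·Y^1·Z^0.
  monomial 1·x^2·y^0 ↦ 1·X^2·Y^0·Z^1.
  monomial -1·x^1·y^2 ↦ -1·X^1·Y^2·Z^0.
  monomial 2·x^1·y^0 ↦ 2·X^1·Y^0·Z^2.
  monomial 3·x^0·y^3 ↦ 3·X^0·Y^3·Z^0.
  monomial -2·x^0·y^2 ↦ -2·X^0·Y^2·Z^1.
  monomial 1·x^0·y^1 ↦ 1·X^0·Y^1·Z^2.
  monomial 2·x^0·y^0 ↦ 2·X^0·Y^0·Z^3.
Collecting: F(X, Y, Z) = -X**3 + 3*X**2*Y + X**2*Z - X*Y**2 + 2*X*Z**2 + 3*Y**3 - 2*Y**2*Z + Y*Z**2 + 2*Z**3.


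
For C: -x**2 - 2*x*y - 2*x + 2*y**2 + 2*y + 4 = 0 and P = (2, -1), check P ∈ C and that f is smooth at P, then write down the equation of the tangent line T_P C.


Tangent line at P: -4*x - 6*y + 2 = 0.

Step 1: f(2, -1) = 0, so P lies on C.
Step 2: partial derivatives
  f_x(x, y) = -2*x - 2*y - 2, f_y(x, y) = -2*x + 4*y + 2.
  f_x(P) = -4, f_y(P) = -6 (gradient nonzero, so P is smooth).
Step 3: tangent line at P: -4·(x − 2) + -6·(y − -1) = 0.
Expanding: -4*x - 6*y + 2 = 0.


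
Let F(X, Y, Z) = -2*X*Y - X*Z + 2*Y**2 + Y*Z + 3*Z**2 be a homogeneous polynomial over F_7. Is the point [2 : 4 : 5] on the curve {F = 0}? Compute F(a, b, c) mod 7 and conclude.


F(2,4,5) ≡ 3 (mod 7); P is NOT on the curve.

Evaluate F(2, 4, 5) term-by-term (mod 7).
  -2*X*Y ↦ -2·2·4·1 = -16
  -X*Z ↦ -1·2·1·5 = -10
  2*Y**2 ↦ 2·1·16·1 = 32
  Y*Z ↦ 1·1·4·5 = 20
  3*Z**2 ↦ 3·1·1·25 = 75
Sum: F(2, 4, 5) = (-16) + (-10) + (32) + (20) + (75) = 101.
Reducing mod 7: 101 ≡ 3 (mod 7).
Since F(a, b, c) ≡ 3 ≠ 0 (mod 7), P does NOT lie on the curve.


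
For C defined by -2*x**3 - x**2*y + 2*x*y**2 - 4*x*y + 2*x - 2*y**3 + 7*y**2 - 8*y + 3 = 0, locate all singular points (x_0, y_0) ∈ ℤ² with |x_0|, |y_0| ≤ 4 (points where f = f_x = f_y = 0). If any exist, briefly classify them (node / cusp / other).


Singular points: {(0, 1)}; classification: node.

Compute partial derivatives:
  f_x = -6*x**2 - 2*x*y + 2*y**2 - 4*y + 2.
  f_y = -x**2 + 4*x*y - 4*x - 6*y**2 + 14*y - 8.
Scan x_0 ∈ {−4, ..., 4}. For each x_0, f_y(x_0, y) is a polynomial in y; find its integer roots y ∈ {−4, ..., 4}, then test f_x and f at those candidates.
  x = -4: f_y(-4, y) = -6*y**2 - 2*y - 8; no integer root y with |y| ≤ 4.
  x = -3: f_y(-3, y) = -6*y**2 + 2*y - 5; no integer root y with |y| ≤ 4.
  x = -2: f_y(-2, y) = -6*y**2 + 6*y - 4; no integer root y with |y| ≤ 4.
  x = -1: f_y(-1, y) = -6*y**2 + 10*y - 5; no integer root y with |y| ≤ 4.
  x = 0: f_y(0, y) = -6*y**2 + 14*y - 8; vanishes at y ∈ {1}. (0, 1): f_x = 0, f = 0 — SINGULAR.
  x = 1: f_y(1, y) = -6*y**2 + 18*y - 13; no integer root y with |y| ≤ 4.
  x = 2: f_y(2, y) = -6*y**2 + 22*y - 20; vanishes at y ∈ {2}. (2, 2): f_x = -30 ≠ 0.
  x = 3: f_y(3, y) = -6*y**2 + 26*y - 29; no integer root y with |y| ≤ 4.
  x = 4: f_y(4, y) = -6*y**2 + 30*y - 40; no integer root y with |y| ≤ 4.
Only singular point on the grid: (0, 1).
Classify: substitute x = 0 + u, y = 1 + v and expand: f = -2*u**3 - u**2*v - u**2 + 2*u*v**2 - 2*v**3 + v**2.
No constant or linear terms (consistent with a singular point). Quadratic part: -u**2 + v**2. Cubic part: -2*u**3 - u**2*v + 2*u*v**2 - 2*v**3.
The quadratic part v**2 - u**2 = (v − u)(v + u) splits into two distinct linear factors, so there are two distinct tangent lines y − 1 = ±(x − 0) — this is a node (ordinary double point).
Classification: node.


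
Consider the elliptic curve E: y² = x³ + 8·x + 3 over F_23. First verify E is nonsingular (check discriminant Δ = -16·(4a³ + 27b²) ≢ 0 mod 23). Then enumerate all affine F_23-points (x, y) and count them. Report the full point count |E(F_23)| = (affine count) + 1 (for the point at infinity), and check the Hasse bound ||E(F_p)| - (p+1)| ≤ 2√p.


Affine points = {(0, 7), (0, 16), (1, 9), (1, 14), (2, 2), (2, 21), (3, 10), (3, 13), (8, 2), (8, 21), (10, 5), (10, 18), (13, 2), (13, 21), (15, 5), (15, 18), (16, 8), (16, 15), (21, 5), (21, 18)}; affine count = 20; |E(F_23)| = 21.

Discriminant check: Δ ∝ 4a³ + 27b² = 4·8³ + 27·3² = 4·512 + 27·9 ≡ 14 (mod 23). Nonzero ⇒ E is nonsingular.
For each x ∈ F_23, compute rhs = x³ + 8·x + 3 mod 23, then count y ∈ F_23 with y² ≡ rhs.
  x = 0: rhs = 3, matching y values: 7, 16 (2 points).
  x = 1: rhs = 12, matching y values: 9, 14 (2 points).
  x = 2: rhs = 4, matching y values: 2, 21 (2 points).
  x = 3: rhs = 8, matching y values: 10, 13 (2 points).
  x = 4: rhs = 7, matching y values: none (0 points).
  x = 5: rhs = 7, matching y values: none (0 points).
  x = 6: rhs = 14, matching y values: none (0 points).
  x = 7: rhs = 11, matching y values: none (0 points).
  x = 8: rhs = 4, matching y values: 2, 21 (2 points).
  x = 9: rhs = 22, matching y values: none (0 points).
  x = 10: rhs = 2, matching y values: 5, 18 (2 points).
  x = 11: rhs = 19, matching y values: none (0 points).
  x = 12: rhs = 10, matching y values: none (0 points).
  x = 13: rhs = 4, matching y values: 2, 21 (2 points).
  x = 14: rhs = 7, matching y values: none (0 points).
  x = 15: rhs = 2, matching y values: 5, 18 (2 points).
  x = 16: rhs = 18, matching y values: 8, 15 (2 points).
  x = 17: rhs = 15, matching y values: none (0 points).
  x = 18: rhs = 22, matching y values: none (0 points).
  x = 19: rhs = 22, matching y values: none (0 points).
  x = 20: rhs = 21, matching y values: none (0 points).
  x = 21: rhs = 2, matching y values: 5, 18 (2 points).
  x = 22: rhs = 17, matching y values: none (0 points).
Total affine count: 20.
Full point count |E(F_23)| = 20 + 1 = 21.
Hasse bound: |21 − (23+1)| = |-3| = 3 ≤ 2√23 ≈ 9.5917 ✓.


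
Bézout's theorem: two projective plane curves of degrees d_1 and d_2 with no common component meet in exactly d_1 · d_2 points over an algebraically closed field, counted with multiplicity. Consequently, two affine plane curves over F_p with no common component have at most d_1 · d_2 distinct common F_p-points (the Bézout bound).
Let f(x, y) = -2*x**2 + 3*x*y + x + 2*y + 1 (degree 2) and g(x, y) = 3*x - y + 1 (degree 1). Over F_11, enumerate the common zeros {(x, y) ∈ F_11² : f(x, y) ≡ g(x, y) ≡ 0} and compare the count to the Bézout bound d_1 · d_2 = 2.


Common zeros: {(9, 6), (10, 9)}; count = 2; Bézout bound = 2.

deg(f) = 2, deg(g) = 1, so Bézout bound = 2.
Scan x ∈ F_11. For each x, list the y ∈ F_11 with f(x, y) ≡ 0 and those with g(x, y) ≡ 0 (mod 11); the common zeros in that column are the intersection.
  x = 0: f ≡ 0 at y ∈ {5}; g ≡ 0 at y ∈ {1}; common: ∅.
  x = 1: f ≡ 0 at y ∈ {0}; g ≡ 0 at y ∈ {4}; common: ∅.
  x = 2: f ≡ 0 at y ∈ {2}; g ≡ 0 at y ∈ {7}; common: ∅.
  x = 3: f ≡ 0 at y ∈ ∅; g ≡ 0 at y ∈ {10}; common: ∅.
  x = 4: f ≡ 0 at y ∈ {9}; g ≡ 0 at y ∈ {2}; common: ∅.
  x = 5: f ≡ 0 at y ∈ {0}; g ≡ 0 at y ∈ {5}; common: ∅.
  x = 6: f ≡ 0 at y ∈ {6}; g ≡ 0 at y ∈ {8}; common: ∅.
  x = 7: f ≡ 0 at y ∈ {2}; g ≡ 0 at y ∈ {0}; common: ∅.
  x = 8: f ≡ 0 at y ∈ {5}; g ≡ 0 at y ∈ {3}; common: ∅.
  x = 9: f ≡ 0 at y ∈ {6}; g ≡ 0 at y ∈ {6}; common: {6}.
  x = 10: f ≡ 0 at y ∈ {9}; g ≡ 0 at y ∈ {9}; common: {9}.
Collecting: common zeros = {(9, 6), (10, 9)}, so the count is 2.
Comparison with the Bézout bound: 2 ≤ 2 = deg(f)·deg(g), as expected for curves with no common component (the bound is attained).


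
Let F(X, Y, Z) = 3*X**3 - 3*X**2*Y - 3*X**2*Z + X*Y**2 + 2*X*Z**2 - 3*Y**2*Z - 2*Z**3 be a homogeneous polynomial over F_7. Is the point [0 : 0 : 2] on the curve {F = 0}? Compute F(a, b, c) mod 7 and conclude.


F(0,0,2) ≡ 5 (mod 7); P is NOT on the curve.

Evaluate F(0, 0, 2) term-by-term (mod 7).
  3*X**3 ↦ 3·0·1·1 = 0
  -3*X**2*Y ↦ -3·0·0·1 = 0
  -3*X**2*Z ↦ -3·0·1·2 = 0
  X*Y**2 ↦ 1·0·0·1 = 0
  2*X*Z**2 ↦ 2·0·1·4 = 0
  -3*Y**2*Z ↦ -3·1·0·2 = 0
  -2*Z**3 ↦ -2·1·1·8 = -16
Sum: F(0, 0, 2) = (0) + (0) + (0) + (0) + (0) + (0) + (-16) = -16.
Reducing mod 7: -16 ≡ 5 (mod 7).
Since F(a, b, c) ≡ 5 ≠ 0 (mod 7), P does NOT lie on the curve.


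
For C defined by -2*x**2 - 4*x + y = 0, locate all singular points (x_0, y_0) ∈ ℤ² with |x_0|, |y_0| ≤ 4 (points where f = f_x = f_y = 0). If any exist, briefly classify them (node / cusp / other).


No singular points in the scanned grid; C is smooth there.

Compute partial derivatives:
  f_x = -4*x - 4.
  f_y = 1.
f_y = 1 is a nonzero constant, so f_y never vanishes: no point (x, y) can satisfy f = f_x = f_y = 0. In particular no (x, y) ∈ {−4, ..., 4}² is singular; the curve is smooth.


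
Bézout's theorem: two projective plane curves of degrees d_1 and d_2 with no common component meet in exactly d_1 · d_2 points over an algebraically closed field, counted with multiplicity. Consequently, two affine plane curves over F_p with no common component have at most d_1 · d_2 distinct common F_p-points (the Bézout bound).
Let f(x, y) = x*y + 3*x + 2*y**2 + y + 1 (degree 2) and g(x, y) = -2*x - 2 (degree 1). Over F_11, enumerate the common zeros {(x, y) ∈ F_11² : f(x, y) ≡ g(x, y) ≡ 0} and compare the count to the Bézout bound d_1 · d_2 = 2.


Common zeros: {(10, 1), (10, 10)}; count = 2; Bézout bound = 2.

deg(f) = 2, deg(g) = 1, so Bézout bound = 2.
Scan x ∈ F_11. For each x, list the y ∈ F_11 with f(x, y) ≡ 0 and those with g(x, y) ≡ 0 (mod 11); the common zeros in that column are the intersection.
  x = 0: f ≡ 0 at y ∈ {2, 3}; g ≡ 0 at y ∈ ∅; common: ∅.
  x = 1: f ≡ 0 at y ∈ {4, 6}; g ≡ 0 at y ∈ ∅; common: ∅.
  x = 2: f ≡ 0 at y ∈ ∅; g ≡ 0 at y ∈ ∅; common: ∅.
  x = 3: f ≡ 0 at y ∈ ∅; g ≡ 0 at y ∈ ∅; common: ∅.
  x = 4: f ≡ 0 at y ∈ {5, 9}; g ≡ 0 at y ∈ ∅; common: ∅.
  x = 5: f ≡ 0 at y ∈ ∅; g ≡ 0 at y ∈ ∅; common: ∅.
  x = 6: f ≡ 0 at y ∈ ∅; g ≡ 0 at y ∈ ∅; common: ∅.
  x = 7: f ≡ 0 at y ∈ {0, 7}; g ≡ 0 at y ∈ ∅; common: ∅.
  x = 8: f ≡ 0 at y ∈ ∅; g ≡ 0 at y ∈ ∅; common: ∅.
  x = 9: f ≡ 0 at y ∈ ∅; g ≡ 0 at y ∈ ∅; common: ∅.
  x = 10: f ≡ 0 at y ∈ {1, 10}; g ≡ 0 at y ∈ {0, 1, 2, 3, 4, 5, 6, 7, 8, 9, 10}; common: {1, 10}.
Collecting: common zeros = {(10, 1), (10, 10)}, so the count is 2.
Comparison with the Bézout bound: 2 ≤ 2 = deg(f)·deg(g), as expected for curves with no common component (the bound is attained).


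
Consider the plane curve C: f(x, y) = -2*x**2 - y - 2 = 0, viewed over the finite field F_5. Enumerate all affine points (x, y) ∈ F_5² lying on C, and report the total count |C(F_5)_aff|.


Affine F_5-points: {(0, 3), (1, 1), (2, 0), (3, 0), (4, 1)}; count = 5.

For each of the 25 pairs (x, y) ∈ F_5², evaluate f(x, y) mod 5. Record the zeros.
  x = 0: [0↦3, 1↦2, 2↦1, 3↦0, 4↦4]  zeros at y ∈ {3}
  x = 1: [0↦1, 1↦0, 2↦4, 3↦3, 4↦2]  zeros at y ∈ {1}
  x = 2: [0↦0, 1↦4, 2↦3, 3↦2, 4↦1]  zeros at y ∈ {0}
  x = 3: [0↦0, 1↦4, 2↦3, 3↦2, 4↦1]  zeros at y ∈ {0}
  x = 4: [0↦1, 1↦0, 2↦4, 3↦3, 4↦2]  zeros at y ∈ {1}
Collecting zeros: affine points = {(0, 3), (1, 1), (2, 0), (3, 0), (4, 1)}.
Total count |C(F_5)_aff| = 5.


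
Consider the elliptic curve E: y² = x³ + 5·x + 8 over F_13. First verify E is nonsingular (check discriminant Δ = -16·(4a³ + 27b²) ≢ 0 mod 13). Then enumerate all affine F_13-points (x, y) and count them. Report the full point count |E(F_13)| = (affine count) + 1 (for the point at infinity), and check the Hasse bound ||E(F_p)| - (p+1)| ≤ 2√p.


Affine points = {(1, 1), (1, 12), (2, 0), (4, 1), (4, 12), (7, 3), (7, 10), (8, 1), (8, 12), (11, 4), (11, 9)}; affine count = 11; |E(F_13)| = 12.

Discriminant check: Δ ∝ 4a³ + 27b² = 4·5³ + 27·8² = 4·125 + 27·64 ≡ 5 (mod 13). Nonzero ⇒ E is nonsingular.
For each x ∈ F_13, compute rhs = x³ + 5·x + 8 mod 13, then count y ∈ F_13 with y² ≡ rhs.
  x = 0: rhs = 8, matching y values: none (0 points).
  x = 1: rhs = 1, matching y values: 1, 12 (2 points).
  x = 2: rhs = 0, matching y values: 0 (1 points).
  x = 3: rhs = 11, matching y values: none (0 points).
  x = 4: rhs = 1, matching y values: 1, 12 (2 points).
  x = 5: rhs = 2, matching y values: none (0 points).
  x = 6: rhs = 7, matching y values: none (0 points).
  x = 7: rhs = 9, matching y values: 3, 10 (2 points).
  x = 8: rhs = 1, matching y values: 1, 12 (2 points).
  x = 9: rhs = 2, matching y values: none (0 points).
  x = 10: rhs = 5, matching y values: none (0 points).
  x = 11: rhs = 3, matching y values: 4, 9 (2 points).
  x = 12: rhs = 2, matching y values: none (0 points).
Total affine count: 11.
Full point count |E(F_13)| = 11 + 1 = 12.
Hasse bound: |12 − (13+1)| = |-2| = 2 ≤ 2√13 ≈ 7.2111 ✓.


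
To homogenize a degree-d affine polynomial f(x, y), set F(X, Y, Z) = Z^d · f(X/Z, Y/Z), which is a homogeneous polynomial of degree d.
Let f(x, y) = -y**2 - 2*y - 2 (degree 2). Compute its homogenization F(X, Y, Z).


F(X, Y, Z) = -Y**2 - 2*Y*Z - 2*Z**2

deg(f) = 2.
Substitute x = X/Z, y = Y/Z into f, then multiply by Z^2.
  monomial -1·x^0·y^2 ↦ -1·X^0·Y^2·Z^0.
  monomial -2·x^0·y^1 ↦ -2·X^0·Y^1·Z^1.
  monomial -2·x^0·y^0 ↦ -2·X^0·Y^0·Z^2.
Collecting: F(X, Y, Z) = -Y**2 - 2*Y*Z - 2*Z**2.


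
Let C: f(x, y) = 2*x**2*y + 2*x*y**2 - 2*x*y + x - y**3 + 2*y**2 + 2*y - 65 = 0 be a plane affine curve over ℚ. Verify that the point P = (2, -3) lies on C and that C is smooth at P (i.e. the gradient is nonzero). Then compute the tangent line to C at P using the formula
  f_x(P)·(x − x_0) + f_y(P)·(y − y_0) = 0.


Tangent line at P: x - 57*y - 173 = 0.

Step 1: f(2, -3) = 0, so P lies on C.
Step 2: partial derivatives
  f_x(x, y) = 4*x*y + 2*y**2 - 2*y + 1, f_y(x, y) = 2*x**2 + 4*x*y - 2*x - 3*y**2 + 4*y + 2.
  f_x(P) = 1, f_y(P) = -57 (gradient nonzero, so P is smooth).
Step 3: tangent line at P: 1·(x − 2) + -57·(y − -3) = 0.
Expanding: x - 57*y - 173 = 0.


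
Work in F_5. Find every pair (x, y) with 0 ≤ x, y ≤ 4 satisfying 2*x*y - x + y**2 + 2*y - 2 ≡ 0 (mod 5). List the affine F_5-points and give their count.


Affine F_5-points: {(3, 0), (3, 2), (4, 1), (4, 4)}; count = 4.

For each of the 25 pairs (x, y) ∈ F_5², evaluate f(x, y) mod 5. Record the zeros.
  x = 0: [0↦3, 1↦1, 2↦1, 3↦3, 4↦2]  zeros at y ∈ ∅
  x = 1: [0↦2, 1↦2, 2↦4, 3↦3, 4↦4]  zeros at y ∈ ∅
  x = 2: [0↦1, 1↦3, 2↦2, 3↦3, 4↦1]  zeros at y ∈ ∅
  x = 3: [0↦0, 1↦4, 2↦0, 3↦3, 4↦3]  zeros at y ∈ {0, 2}
  x = 4: [0↦4, 1↦0, 2↦3, 3↦3, 4↦0]  zeros at y ∈ {1, 4}
Collecting zeros: affine points = {(3, 0), (3, 2), (4, 1), (4, 4)}.
Total count |C(F_5)_aff| = 4.


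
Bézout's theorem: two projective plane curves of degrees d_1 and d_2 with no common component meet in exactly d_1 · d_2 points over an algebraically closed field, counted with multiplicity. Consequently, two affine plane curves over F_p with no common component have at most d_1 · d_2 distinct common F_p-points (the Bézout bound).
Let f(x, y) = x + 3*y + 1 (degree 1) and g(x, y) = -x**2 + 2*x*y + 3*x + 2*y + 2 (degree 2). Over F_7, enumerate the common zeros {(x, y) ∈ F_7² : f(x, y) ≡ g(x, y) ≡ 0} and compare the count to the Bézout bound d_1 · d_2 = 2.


Common zeros: {(4, 3)}; count = 1; Bézout bound = 2.

deg(f) = 1, deg(g) = 2, so Bézout bound = 2.
Scan x ∈ F_7. For each x, list the y ∈ F_7 with f(x, y) ≡ 0 and those with g(x, y) ≡ 0 (mod 7); the common zeros in that column are the intersection.
  x = 0: f ≡ 0 at y ∈ {2}; g ≡ 0 at y ∈ {6}; common: ∅.
  x = 1: f ≡ 0 at y ∈ {4}; g ≡ 0 at y ∈ {6}; common: ∅.
  x = 2: f ≡ 0 at y ∈ {6}; g ≡ 0 at y ∈ {4}; common: ∅.
  x = 3: f ≡ 0 at y ∈ {1}; g ≡ 0 at y ∈ {5}; common: ∅.
  x = 4: f ≡ 0 at y ∈ {3}; g ≡ 0 at y ∈ {3}; common: {3}.
  x = 5: f ≡ 0 at y ∈ {5}; g ≡ 0 at y ∈ {3}; common: ∅.
  x = 6: f ≡ 0 at y ∈ {0}; g ≡ 0 at y ∈ ∅; common: ∅.
Collecting: common zeros = {(4, 3)}, so the count is 1.
Comparison with the Bézout bound: 1 ≤ 2 = deg(f)·deg(g), as expected for curves with no common component (the affine F_7-count falls short of the bound because intersections may lie at infinity, over extension fields, or carry multiplicity).
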